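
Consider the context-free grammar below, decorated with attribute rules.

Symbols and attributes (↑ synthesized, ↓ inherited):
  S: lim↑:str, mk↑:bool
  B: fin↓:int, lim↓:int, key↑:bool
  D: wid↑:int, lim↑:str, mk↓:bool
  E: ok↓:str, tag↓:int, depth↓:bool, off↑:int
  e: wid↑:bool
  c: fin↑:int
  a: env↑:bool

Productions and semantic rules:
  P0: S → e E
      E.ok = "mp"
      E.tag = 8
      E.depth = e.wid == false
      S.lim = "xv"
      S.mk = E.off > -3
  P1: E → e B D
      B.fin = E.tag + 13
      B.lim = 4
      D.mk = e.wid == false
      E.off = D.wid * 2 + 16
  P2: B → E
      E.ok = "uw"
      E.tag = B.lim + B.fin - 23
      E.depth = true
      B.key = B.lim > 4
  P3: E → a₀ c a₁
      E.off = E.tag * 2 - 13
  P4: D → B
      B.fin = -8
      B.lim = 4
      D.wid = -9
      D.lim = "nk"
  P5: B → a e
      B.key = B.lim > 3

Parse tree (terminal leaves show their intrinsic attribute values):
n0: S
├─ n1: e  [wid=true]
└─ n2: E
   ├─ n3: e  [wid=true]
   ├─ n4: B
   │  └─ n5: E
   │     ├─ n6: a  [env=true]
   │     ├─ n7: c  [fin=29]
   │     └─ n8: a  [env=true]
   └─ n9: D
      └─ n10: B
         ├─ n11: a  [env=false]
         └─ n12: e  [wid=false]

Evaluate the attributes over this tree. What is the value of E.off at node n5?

1. n1.wid = true  [terminal]
2. n2.ok = "mp"  ["mp"]
3. n2.tag = 8  [8]
4. n2.depth = false  [e.wid == false]
5. n3.wid = true  [terminal]
6. n4.fin = 21  [E.tag + 13]
7. n4.lim = 4  [4]
8. n5.ok = "uw"  ["uw"]
9. n5.tag = 2  [B.lim + B.fin - 23]
10. n5.depth = true  [true]
11. n6.env = true  [terminal]
12. n7.fin = 29  [terminal]
13. n8.env = true  [terminal]
14. n5.off = -9  [E.tag * 2 - 13]
15. n4.key = false  [B.lim > 4]
16. n9.mk = false  [e.wid == false]
17. n10.fin = -8  [-8]
18. n10.lim = 4  [4]
19. n11.env = false  [terminal]
20. n12.wid = false  [terminal]
21. n10.key = true  [B.lim > 3]
22. n9.wid = -9  [-9]
23. n9.lim = "nk"  ["nk"]
24. n2.off = -2  [D.wid * 2 + 16]
25. n0.lim = "xv"  ["xv"]
26. n0.mk = true  [E.off > -3]

-9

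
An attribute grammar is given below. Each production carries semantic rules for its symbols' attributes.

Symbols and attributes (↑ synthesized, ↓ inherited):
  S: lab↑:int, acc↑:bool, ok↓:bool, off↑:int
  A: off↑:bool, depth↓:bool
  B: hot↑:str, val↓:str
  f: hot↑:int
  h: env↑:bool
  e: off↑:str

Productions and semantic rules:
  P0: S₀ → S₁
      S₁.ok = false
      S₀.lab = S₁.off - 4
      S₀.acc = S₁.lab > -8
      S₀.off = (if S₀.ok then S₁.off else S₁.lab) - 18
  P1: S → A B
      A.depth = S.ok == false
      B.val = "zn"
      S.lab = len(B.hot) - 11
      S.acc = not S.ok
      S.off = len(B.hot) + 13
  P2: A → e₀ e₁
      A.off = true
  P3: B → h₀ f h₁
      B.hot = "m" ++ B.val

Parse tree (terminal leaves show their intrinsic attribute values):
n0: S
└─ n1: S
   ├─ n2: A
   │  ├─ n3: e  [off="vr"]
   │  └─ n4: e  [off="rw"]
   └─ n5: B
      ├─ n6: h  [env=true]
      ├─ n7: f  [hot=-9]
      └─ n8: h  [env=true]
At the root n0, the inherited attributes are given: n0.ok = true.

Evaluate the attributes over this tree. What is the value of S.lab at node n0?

12

1. n0.ok = true  [given at root]
2. n1.ok = false  [false]
3. n2.depth = true  [S.ok == false]
4. n3.off = "vr"  [terminal]
5. n4.off = "rw"  [terminal]
6. n2.off = true  [true]
7. n5.val = "zn"  ["zn"]
8. n6.env = true  [terminal]
9. n7.hot = -9  [terminal]
10. n8.env = true  [terminal]
11. n5.hot = "mzn"  ["m" ++ B.val]
12. n1.lab = -8  [len(B.hot) - 11]
13. n1.acc = true  [not S.ok]
14. n1.off = 16  [len(B.hot) + 13]
15. n0.lab = 12  [S₁.off - 4]
16. n0.acc = false  [S₁.lab > -8]
17. n0.off = -2  [(if S₀.ok then S₁.off else S₁.lab) - 18]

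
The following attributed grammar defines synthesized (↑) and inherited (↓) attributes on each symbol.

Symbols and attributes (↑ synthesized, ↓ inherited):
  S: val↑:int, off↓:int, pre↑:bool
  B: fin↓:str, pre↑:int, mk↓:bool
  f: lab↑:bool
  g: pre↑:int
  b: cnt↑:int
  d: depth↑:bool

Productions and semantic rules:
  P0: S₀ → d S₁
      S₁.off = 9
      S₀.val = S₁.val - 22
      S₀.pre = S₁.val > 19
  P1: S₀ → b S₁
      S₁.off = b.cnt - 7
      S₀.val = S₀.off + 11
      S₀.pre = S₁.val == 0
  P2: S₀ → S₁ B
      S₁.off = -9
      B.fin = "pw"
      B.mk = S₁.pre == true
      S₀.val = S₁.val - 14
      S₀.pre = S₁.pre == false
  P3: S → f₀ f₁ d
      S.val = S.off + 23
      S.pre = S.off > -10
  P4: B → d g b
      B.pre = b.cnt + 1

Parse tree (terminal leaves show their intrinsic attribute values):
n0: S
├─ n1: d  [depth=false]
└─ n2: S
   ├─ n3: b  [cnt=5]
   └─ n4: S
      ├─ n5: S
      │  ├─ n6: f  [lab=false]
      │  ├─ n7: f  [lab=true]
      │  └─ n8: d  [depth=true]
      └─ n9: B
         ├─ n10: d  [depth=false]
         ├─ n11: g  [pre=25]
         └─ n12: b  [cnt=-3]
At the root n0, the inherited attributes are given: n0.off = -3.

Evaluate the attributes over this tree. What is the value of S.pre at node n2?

1. n0.off = -3  [given at root]
2. n1.depth = false  [terminal]
3. n2.off = 9  [9]
4. n3.cnt = 5  [terminal]
5. n4.off = -2  [b.cnt - 7]
6. n5.off = -9  [-9]
7. n6.lab = false  [terminal]
8. n7.lab = true  [terminal]
9. n8.depth = true  [terminal]
10. n5.val = 14  [S.off + 23]
11. n5.pre = true  [S.off > -10]
12. n9.fin = "pw"  ["pw"]
13. n9.mk = true  [S₁.pre == true]
14. n10.depth = false  [terminal]
15. n11.pre = 25  [terminal]
16. n12.cnt = -3  [terminal]
17. n9.pre = -2  [b.cnt + 1]
18. n4.val = 0  [S₁.val - 14]
19. n4.pre = false  [S₁.pre == false]
20. n2.val = 20  [S₀.off + 11]
21. n2.pre = true  [S₁.val == 0]
22. n0.val = -2  [S₁.val - 22]
23. n0.pre = true  [S₁.val > 19]

true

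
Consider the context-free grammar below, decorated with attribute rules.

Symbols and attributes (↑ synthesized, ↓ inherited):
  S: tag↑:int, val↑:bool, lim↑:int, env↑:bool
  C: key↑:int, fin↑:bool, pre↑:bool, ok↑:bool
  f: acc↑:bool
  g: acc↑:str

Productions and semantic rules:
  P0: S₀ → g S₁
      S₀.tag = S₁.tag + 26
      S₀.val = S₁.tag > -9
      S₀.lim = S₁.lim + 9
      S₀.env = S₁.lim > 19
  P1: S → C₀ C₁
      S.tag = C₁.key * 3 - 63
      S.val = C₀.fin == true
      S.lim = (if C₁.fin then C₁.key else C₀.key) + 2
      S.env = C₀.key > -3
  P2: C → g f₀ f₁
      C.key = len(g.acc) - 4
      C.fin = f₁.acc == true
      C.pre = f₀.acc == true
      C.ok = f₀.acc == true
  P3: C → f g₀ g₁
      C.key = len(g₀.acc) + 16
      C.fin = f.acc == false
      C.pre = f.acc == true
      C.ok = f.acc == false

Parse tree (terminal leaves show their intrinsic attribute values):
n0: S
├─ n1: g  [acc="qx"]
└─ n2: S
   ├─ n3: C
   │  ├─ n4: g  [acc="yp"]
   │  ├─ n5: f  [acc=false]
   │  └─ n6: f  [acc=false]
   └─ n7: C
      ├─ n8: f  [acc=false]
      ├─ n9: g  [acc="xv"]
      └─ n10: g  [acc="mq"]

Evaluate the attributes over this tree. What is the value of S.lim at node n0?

1. n1.acc = "qx"  [terminal]
2. n4.acc = "yp"  [terminal]
3. n5.acc = false  [terminal]
4. n6.acc = false  [terminal]
5. n3.key = -2  [len(g.acc) - 4]
6. n3.fin = false  [f₁.acc == true]
7. n3.pre = false  [f₀.acc == true]
8. n3.ok = false  [f₀.acc == true]
9. n8.acc = false  [terminal]
10. n9.acc = "xv"  [terminal]
11. n10.acc = "mq"  [terminal]
12. n7.key = 18  [len(g₀.acc) + 16]
13. n7.fin = true  [f.acc == false]
14. n7.pre = false  [f.acc == true]
15. n7.ok = true  [f.acc == false]
16. n2.tag = -9  [C₁.key * 3 - 63]
17. n2.val = false  [C₀.fin == true]
18. n2.lim = 20  [(if C₁.fin then C₁.key else C₀.key) + 2]
19. n2.env = true  [C₀.key > -3]
20. n0.tag = 17  [S₁.tag + 26]
21. n0.val = false  [S₁.tag > -9]
22. n0.lim = 29  [S₁.lim + 9]
23. n0.env = true  [S₁.lim > 19]

29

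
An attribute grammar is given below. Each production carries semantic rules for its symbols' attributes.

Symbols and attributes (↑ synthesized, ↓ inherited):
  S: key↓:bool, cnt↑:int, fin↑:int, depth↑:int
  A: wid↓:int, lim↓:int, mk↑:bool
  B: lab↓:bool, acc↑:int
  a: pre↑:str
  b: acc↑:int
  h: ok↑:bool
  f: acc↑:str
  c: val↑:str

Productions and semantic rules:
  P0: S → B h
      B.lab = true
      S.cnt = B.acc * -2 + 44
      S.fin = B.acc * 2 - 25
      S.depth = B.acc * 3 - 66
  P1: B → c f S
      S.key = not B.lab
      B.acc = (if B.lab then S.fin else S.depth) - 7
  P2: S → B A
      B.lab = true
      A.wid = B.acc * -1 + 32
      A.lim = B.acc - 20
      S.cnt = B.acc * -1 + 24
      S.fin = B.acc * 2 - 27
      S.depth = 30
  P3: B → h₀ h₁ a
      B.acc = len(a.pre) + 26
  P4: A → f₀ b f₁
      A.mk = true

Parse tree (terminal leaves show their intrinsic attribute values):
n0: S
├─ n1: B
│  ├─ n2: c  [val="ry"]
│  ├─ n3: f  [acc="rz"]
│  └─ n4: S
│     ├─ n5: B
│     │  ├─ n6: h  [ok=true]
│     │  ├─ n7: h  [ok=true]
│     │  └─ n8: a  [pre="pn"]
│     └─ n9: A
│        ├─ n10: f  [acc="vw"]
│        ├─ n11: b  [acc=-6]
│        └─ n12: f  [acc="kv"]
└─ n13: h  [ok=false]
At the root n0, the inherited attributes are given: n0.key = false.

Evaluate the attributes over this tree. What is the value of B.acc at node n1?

22

1. n0.key = false  [given at root]
2. n1.lab = true  [true]
3. n2.val = "ry"  [terminal]
4. n3.acc = "rz"  [terminal]
5. n4.key = false  [not B.lab]
6. n5.lab = true  [true]
7. n6.ok = true  [terminal]
8. n7.ok = true  [terminal]
9. n8.pre = "pn"  [terminal]
10. n5.acc = 28  [len(a.pre) + 26]
11. n9.wid = 4  [B.acc * -1 + 32]
12. n9.lim = 8  [B.acc - 20]
13. n10.acc = "vw"  [terminal]
14. n11.acc = -6  [terminal]
15. n12.acc = "kv"  [terminal]
16. n9.mk = true  [true]
17. n4.cnt = -4  [B.acc * -1 + 24]
18. n4.fin = 29  [B.acc * 2 - 27]
19. n4.depth = 30  [30]
20. n1.acc = 22  [(if B.lab then S.fin else S.depth) - 7]
21. n13.ok = false  [terminal]
22. n0.cnt = 0  [B.acc * -2 + 44]
23. n0.fin = 19  [B.acc * 2 - 25]
24. n0.depth = 0  [B.acc * 3 - 66]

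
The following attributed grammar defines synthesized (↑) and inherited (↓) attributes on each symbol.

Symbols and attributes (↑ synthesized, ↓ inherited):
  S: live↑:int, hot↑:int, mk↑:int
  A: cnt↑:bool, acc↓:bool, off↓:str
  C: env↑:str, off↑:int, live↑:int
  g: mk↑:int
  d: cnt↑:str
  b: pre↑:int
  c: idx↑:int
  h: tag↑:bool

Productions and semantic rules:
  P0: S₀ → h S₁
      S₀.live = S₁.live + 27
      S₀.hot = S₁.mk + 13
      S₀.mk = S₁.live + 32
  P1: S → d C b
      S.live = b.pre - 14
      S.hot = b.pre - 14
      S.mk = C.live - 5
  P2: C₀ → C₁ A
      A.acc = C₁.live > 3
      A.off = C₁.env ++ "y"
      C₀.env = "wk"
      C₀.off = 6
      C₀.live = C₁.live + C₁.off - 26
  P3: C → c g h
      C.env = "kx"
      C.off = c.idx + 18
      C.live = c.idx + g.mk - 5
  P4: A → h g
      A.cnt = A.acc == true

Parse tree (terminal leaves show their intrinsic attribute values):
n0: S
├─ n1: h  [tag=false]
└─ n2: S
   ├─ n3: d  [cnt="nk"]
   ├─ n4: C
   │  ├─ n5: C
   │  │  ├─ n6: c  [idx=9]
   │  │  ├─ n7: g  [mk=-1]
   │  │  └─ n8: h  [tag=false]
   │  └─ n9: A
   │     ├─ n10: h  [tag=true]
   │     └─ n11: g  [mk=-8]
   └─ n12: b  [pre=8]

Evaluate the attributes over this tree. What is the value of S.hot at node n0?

1. n1.tag = false  [terminal]
2. n3.cnt = "nk"  [terminal]
3. n6.idx = 9  [terminal]
4. n7.mk = -1  [terminal]
5. n8.tag = false  [terminal]
6. n5.env = "kx"  ["kx"]
7. n5.off = 27  [c.idx + 18]
8. n5.live = 3  [c.idx + g.mk - 5]
9. n9.acc = false  [C₁.live > 3]
10. n9.off = "kxy"  [C₁.env ++ "y"]
11. n10.tag = true  [terminal]
12. n11.mk = -8  [terminal]
13. n9.cnt = false  [A.acc == true]
14. n4.env = "wk"  ["wk"]
15. n4.off = 6  [6]
16. n4.live = 4  [C₁.live + C₁.off - 26]
17. n12.pre = 8  [terminal]
18. n2.live = -6  [b.pre - 14]
19. n2.hot = -6  [b.pre - 14]
20. n2.mk = -1  [C.live - 5]
21. n0.live = 21  [S₁.live + 27]
22. n0.hot = 12  [S₁.mk + 13]
23. n0.mk = 26  [S₁.live + 32]

12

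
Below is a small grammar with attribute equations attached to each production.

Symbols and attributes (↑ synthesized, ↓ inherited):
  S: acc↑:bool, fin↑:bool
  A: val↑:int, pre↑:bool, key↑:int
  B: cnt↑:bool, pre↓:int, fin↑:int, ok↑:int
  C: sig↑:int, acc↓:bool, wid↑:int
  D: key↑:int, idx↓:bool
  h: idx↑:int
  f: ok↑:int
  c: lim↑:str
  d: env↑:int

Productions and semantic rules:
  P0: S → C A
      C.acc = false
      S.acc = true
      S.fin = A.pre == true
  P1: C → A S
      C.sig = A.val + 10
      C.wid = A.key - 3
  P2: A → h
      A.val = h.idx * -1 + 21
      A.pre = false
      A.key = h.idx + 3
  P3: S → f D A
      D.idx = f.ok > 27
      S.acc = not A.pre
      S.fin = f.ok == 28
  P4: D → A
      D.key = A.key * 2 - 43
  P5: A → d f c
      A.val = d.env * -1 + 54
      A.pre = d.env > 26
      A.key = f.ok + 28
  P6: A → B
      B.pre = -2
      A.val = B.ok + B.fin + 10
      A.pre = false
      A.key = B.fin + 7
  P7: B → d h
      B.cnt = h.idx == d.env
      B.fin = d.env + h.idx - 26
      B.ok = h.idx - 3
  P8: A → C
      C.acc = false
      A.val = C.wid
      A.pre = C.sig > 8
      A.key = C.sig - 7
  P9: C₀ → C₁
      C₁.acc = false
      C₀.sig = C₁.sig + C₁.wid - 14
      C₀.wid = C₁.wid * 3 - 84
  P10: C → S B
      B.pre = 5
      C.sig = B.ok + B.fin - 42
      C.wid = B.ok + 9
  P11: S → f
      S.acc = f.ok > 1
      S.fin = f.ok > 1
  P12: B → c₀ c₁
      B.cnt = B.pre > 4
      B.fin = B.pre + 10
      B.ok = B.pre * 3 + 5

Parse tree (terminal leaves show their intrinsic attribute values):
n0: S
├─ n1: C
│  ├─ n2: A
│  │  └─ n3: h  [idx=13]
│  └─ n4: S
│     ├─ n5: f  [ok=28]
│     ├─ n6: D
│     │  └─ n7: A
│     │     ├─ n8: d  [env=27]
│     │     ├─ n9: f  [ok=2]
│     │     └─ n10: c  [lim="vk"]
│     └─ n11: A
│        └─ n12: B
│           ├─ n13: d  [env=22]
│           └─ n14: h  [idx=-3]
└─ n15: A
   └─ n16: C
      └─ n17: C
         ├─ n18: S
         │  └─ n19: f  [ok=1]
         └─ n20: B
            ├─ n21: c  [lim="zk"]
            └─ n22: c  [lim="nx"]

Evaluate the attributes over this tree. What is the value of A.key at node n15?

1. n1.acc = false  [false]
2. n3.idx = 13  [terminal]
3. n2.val = 8  [h.idx * -1 + 21]
4. n2.pre = false  [false]
5. n2.key = 16  [h.idx + 3]
6. n5.ok = 28  [terminal]
7. n6.idx = true  [f.ok > 27]
8. n8.env = 27  [terminal]
9. n9.ok = 2  [terminal]
10. n10.lim = "vk"  [terminal]
11. n7.val = 27  [d.env * -1 + 54]
12. n7.pre = true  [d.env > 26]
13. n7.key = 30  [f.ok + 28]
14. n6.key = 17  [A.key * 2 - 43]
15. n12.pre = -2  [-2]
16. n13.env = 22  [terminal]
17. n14.idx = -3  [terminal]
18. n12.cnt = false  [h.idx == d.env]
19. n12.fin = -7  [d.env + h.idx - 26]
20. n12.ok = -6  [h.idx - 3]
21. n11.val = -3  [B.ok + B.fin + 10]
22. n11.pre = false  [false]
23. n11.key = 0  [B.fin + 7]
24. n4.acc = true  [not A.pre]
25. n4.fin = true  [f.ok == 28]
26. n1.sig = 18  [A.val + 10]
27. n1.wid = 13  [A.key - 3]
28. n16.acc = false  [false]
29. n17.acc = false  [false]
30. n19.ok = 1  [terminal]
31. n18.acc = false  [f.ok > 1]
32. n18.fin = false  [f.ok > 1]
33. n20.pre = 5  [5]
34. n21.lim = "zk"  [terminal]
35. n22.lim = "nx"  [terminal]
36. n20.cnt = true  [B.pre > 4]
37. n20.fin = 15  [B.pre + 10]
38. n20.ok = 20  [B.pre * 3 + 5]
39. n17.sig = -7  [B.ok + B.fin - 42]
40. n17.wid = 29  [B.ok + 9]
41. n16.sig = 8  [C₁.sig + C₁.wid - 14]
42. n16.wid = 3  [C₁.wid * 3 - 84]
43. n15.val = 3  [C.wid]
44. n15.pre = false  [C.sig > 8]
45. n15.key = 1  [C.sig - 7]
46. n0.acc = true  [true]
47. n0.fin = false  [A.pre == true]

1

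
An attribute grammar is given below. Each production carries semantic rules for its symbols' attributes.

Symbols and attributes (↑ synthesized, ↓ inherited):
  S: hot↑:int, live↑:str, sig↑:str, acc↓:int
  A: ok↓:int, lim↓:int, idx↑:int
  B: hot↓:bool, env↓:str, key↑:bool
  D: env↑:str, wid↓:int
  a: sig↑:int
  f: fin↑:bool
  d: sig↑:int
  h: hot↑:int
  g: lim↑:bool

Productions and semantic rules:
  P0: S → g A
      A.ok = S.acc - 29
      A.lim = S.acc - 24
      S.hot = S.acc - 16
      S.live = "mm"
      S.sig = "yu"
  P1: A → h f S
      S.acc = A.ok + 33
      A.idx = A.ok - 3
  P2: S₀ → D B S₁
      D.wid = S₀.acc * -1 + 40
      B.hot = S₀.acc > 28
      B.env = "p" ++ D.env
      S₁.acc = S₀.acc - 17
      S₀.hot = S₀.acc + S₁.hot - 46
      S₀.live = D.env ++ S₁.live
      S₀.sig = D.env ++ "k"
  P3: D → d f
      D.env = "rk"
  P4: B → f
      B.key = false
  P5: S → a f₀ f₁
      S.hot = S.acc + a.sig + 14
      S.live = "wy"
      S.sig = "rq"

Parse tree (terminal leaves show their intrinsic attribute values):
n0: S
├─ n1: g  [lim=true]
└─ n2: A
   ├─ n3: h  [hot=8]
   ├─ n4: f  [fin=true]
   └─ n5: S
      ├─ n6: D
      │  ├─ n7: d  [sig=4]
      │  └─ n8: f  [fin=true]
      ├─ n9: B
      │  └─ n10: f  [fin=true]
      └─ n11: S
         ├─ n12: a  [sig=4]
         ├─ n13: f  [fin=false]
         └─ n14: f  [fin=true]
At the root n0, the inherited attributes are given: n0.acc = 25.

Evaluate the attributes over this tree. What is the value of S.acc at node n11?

12

1. n0.acc = 25  [given at root]
2. n1.lim = true  [terminal]
3. n2.ok = -4  [S.acc - 29]
4. n2.lim = 1  [S.acc - 24]
5. n3.hot = 8  [terminal]
6. n4.fin = true  [terminal]
7. n5.acc = 29  [A.ok + 33]
8. n6.wid = 11  [S₀.acc * -1 + 40]
9. n7.sig = 4  [terminal]
10. n8.fin = true  [terminal]
11. n6.env = "rk"  ["rk"]
12. n9.hot = true  [S₀.acc > 28]
13. n9.env = "prk"  ["p" ++ D.env]
14. n10.fin = true  [terminal]
15. n9.key = false  [false]
16. n11.acc = 12  [S₀.acc - 17]
17. n12.sig = 4  [terminal]
18. n13.fin = false  [terminal]
19. n14.fin = true  [terminal]
20. n11.hot = 30  [S.acc + a.sig + 14]
21. n11.live = "wy"  ["wy"]
22. n11.sig = "rq"  ["rq"]
23. n5.hot = 13  [S₀.acc + S₁.hot - 46]
24. n5.live = "rkwy"  [D.env ++ S₁.live]
25. n5.sig = "rkk"  [D.env ++ "k"]
26. n2.idx = -7  [A.ok - 3]
27. n0.hot = 9  [S.acc - 16]
28. n0.live = "mm"  ["mm"]
29. n0.sig = "yu"  ["yu"]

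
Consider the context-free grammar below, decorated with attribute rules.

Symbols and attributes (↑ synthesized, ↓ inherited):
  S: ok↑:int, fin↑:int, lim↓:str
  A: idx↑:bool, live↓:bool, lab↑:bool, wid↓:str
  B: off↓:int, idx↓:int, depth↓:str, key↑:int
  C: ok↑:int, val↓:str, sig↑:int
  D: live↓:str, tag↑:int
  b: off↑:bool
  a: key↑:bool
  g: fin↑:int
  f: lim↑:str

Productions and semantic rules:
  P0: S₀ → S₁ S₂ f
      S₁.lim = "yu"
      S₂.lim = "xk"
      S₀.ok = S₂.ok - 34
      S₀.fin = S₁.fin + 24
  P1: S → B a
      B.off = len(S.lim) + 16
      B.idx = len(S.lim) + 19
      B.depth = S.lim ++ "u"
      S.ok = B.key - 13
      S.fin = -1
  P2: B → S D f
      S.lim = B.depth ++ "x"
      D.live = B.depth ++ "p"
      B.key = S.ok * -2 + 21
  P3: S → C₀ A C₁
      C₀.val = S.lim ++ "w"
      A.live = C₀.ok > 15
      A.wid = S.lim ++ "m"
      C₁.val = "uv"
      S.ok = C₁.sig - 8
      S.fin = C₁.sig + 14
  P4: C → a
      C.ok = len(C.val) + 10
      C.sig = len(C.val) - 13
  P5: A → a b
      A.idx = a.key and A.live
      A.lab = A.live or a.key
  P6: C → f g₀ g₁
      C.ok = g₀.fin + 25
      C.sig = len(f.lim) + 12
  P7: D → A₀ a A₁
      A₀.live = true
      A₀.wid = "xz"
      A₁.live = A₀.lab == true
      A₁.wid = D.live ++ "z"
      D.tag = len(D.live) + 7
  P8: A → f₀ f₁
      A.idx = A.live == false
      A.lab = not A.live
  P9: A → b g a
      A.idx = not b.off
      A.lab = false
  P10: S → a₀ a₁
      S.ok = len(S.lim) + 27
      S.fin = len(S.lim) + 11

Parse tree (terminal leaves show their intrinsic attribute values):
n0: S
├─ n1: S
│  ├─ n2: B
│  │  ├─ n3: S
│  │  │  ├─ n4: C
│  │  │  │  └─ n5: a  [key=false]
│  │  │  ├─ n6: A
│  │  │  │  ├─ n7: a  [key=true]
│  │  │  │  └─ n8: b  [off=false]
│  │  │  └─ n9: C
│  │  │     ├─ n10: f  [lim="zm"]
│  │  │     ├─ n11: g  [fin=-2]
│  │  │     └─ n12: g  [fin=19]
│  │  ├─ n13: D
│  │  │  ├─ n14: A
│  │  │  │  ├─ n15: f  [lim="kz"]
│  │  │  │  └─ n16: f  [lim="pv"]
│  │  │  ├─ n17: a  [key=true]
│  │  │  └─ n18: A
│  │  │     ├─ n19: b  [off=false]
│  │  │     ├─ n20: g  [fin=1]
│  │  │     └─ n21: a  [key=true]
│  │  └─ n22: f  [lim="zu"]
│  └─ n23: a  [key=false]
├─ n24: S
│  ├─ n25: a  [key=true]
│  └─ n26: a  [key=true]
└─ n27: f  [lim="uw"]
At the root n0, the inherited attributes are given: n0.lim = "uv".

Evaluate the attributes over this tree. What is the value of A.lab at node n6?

true

1. n0.lim = "uv"  [given at root]
2. n1.lim = "yu"  ["yu"]
3. n2.off = 18  [len(S.lim) + 16]
4. n2.idx = 21  [len(S.lim) + 19]
5. n2.depth = "yuu"  [S.lim ++ "u"]
6. n3.lim = "yuux"  [B.depth ++ "x"]
7. n4.val = "yuuxw"  [S.lim ++ "w"]
8. n5.key = false  [terminal]
9. n4.ok = 15  [len(C.val) + 10]
10. n4.sig = -8  [len(C.val) - 13]
11. n6.live = false  [C₀.ok > 15]
12. n6.wid = "yuuxm"  [S.lim ++ "m"]
13. n7.key = true  [terminal]
14. n8.off = false  [terminal]
15. n6.idx = false  [a.key and A.live]
16. n6.lab = true  [A.live or a.key]
17. n9.val = "uv"  ["uv"]
18. n10.lim = "zm"  [terminal]
19. n11.fin = -2  [terminal]
20. n12.fin = 19  [terminal]
21. n9.ok = 23  [g₀.fin + 25]
22. n9.sig = 14  [len(f.lim) + 12]
23. n3.ok = 6  [C₁.sig - 8]
24. n3.fin = 28  [C₁.sig + 14]
25. n13.live = "yuup"  [B.depth ++ "p"]
26. n14.live = true  [true]
27. n14.wid = "xz"  ["xz"]
28. n15.lim = "kz"  [terminal]
29. n16.lim = "pv"  [terminal]
30. n14.idx = false  [A.live == false]
31. n14.lab = false  [not A.live]
32. n17.key = true  [terminal]
33. n18.live = false  [A₀.lab == true]
34. n18.wid = "yuupz"  [D.live ++ "z"]
35. n19.off = false  [terminal]
36. n20.fin = 1  [terminal]
37. n21.key = true  [terminal]
38. n18.idx = true  [not b.off]
39. n18.lab = false  [false]
40. n13.tag = 11  [len(D.live) + 7]
41. n22.lim = "zu"  [terminal]
42. n2.key = 9  [S.ok * -2 + 21]
43. n23.key = false  [terminal]
44. n1.ok = -4  [B.key - 13]
45. n1.fin = -1  [-1]
46. n24.lim = "xk"  ["xk"]
47. n25.key = true  [terminal]
48. n26.key = true  [terminal]
49. n24.ok = 29  [len(S.lim) + 27]
50. n24.fin = 13  [len(S.lim) + 11]
51. n27.lim = "uw"  [terminal]
52. n0.ok = -5  [S₂.ok - 34]
53. n0.fin = 23  [S₁.fin + 24]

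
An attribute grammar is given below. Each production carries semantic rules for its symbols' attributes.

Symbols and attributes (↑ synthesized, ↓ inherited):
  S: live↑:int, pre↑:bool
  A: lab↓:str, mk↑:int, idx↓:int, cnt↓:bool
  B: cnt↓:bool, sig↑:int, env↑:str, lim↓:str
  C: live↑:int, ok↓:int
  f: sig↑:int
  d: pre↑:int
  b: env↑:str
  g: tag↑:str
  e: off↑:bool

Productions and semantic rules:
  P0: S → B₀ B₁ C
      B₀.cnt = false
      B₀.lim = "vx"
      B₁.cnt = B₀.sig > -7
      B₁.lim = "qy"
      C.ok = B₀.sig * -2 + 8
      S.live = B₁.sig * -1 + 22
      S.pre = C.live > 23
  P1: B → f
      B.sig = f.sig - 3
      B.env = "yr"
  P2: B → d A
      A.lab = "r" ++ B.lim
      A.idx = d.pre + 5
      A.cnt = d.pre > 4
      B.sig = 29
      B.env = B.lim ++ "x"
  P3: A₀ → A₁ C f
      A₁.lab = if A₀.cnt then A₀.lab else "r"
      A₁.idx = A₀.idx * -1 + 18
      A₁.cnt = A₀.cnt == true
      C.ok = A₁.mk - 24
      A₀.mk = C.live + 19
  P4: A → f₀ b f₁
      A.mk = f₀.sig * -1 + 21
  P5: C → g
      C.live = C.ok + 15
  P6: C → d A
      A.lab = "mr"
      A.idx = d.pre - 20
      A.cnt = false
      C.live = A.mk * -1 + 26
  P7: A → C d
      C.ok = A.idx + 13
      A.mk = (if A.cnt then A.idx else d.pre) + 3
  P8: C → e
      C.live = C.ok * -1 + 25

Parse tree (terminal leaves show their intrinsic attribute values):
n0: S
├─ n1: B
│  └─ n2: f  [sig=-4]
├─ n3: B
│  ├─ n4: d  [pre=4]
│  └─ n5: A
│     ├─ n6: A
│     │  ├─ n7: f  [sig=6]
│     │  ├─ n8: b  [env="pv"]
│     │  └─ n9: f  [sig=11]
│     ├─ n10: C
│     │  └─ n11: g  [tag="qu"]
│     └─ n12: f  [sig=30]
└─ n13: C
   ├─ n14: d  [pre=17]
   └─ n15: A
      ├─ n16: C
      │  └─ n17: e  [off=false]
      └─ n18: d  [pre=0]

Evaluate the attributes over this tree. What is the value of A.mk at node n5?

25

1. n1.cnt = false  [false]
2. n1.lim = "vx"  ["vx"]
3. n2.sig = -4  [terminal]
4. n1.sig = -7  [f.sig - 3]
5. n1.env = "yr"  ["yr"]
6. n3.cnt = false  [B₀.sig > -7]
7. n3.lim = "qy"  ["qy"]
8. n4.pre = 4  [terminal]
9. n5.lab = "rqy"  ["r" ++ B.lim]
10. n5.idx = 9  [d.pre + 5]
11. n5.cnt = false  [d.pre > 4]
12. n6.lab = "r"  [if A₀.cnt then A₀.lab else "r"]
13. n6.idx = 9  [A₀.idx * -1 + 18]
14. n6.cnt = false  [A₀.cnt == true]
15. n7.sig = 6  [terminal]
16. n8.env = "pv"  [terminal]
17. n9.sig = 11  [terminal]
18. n6.mk = 15  [f₀.sig * -1 + 21]
19. n10.ok = -9  [A₁.mk - 24]
20. n11.tag = "qu"  [terminal]
21. n10.live = 6  [C.ok + 15]
22. n12.sig = 30  [terminal]
23. n5.mk = 25  [C.live + 19]
24. n3.sig = 29  [29]
25. n3.env = "qyx"  [B.lim ++ "x"]
26. n13.ok = 22  [B₀.sig * -2 + 8]
27. n14.pre = 17  [terminal]
28. n15.lab = "mr"  ["mr"]
29. n15.idx = -3  [d.pre - 20]
30. n15.cnt = false  [false]
31. n16.ok = 10  [A.idx + 13]
32. n17.off = false  [terminal]
33. n16.live = 15  [C.ok * -1 + 25]
34. n18.pre = 0  [terminal]
35. n15.mk = 3  [(if A.cnt then A.idx else d.pre) + 3]
36. n13.live = 23  [A.mk * -1 + 26]
37. n0.live = -7  [B₁.sig * -1 + 22]
38. n0.pre = false  [C.live > 23]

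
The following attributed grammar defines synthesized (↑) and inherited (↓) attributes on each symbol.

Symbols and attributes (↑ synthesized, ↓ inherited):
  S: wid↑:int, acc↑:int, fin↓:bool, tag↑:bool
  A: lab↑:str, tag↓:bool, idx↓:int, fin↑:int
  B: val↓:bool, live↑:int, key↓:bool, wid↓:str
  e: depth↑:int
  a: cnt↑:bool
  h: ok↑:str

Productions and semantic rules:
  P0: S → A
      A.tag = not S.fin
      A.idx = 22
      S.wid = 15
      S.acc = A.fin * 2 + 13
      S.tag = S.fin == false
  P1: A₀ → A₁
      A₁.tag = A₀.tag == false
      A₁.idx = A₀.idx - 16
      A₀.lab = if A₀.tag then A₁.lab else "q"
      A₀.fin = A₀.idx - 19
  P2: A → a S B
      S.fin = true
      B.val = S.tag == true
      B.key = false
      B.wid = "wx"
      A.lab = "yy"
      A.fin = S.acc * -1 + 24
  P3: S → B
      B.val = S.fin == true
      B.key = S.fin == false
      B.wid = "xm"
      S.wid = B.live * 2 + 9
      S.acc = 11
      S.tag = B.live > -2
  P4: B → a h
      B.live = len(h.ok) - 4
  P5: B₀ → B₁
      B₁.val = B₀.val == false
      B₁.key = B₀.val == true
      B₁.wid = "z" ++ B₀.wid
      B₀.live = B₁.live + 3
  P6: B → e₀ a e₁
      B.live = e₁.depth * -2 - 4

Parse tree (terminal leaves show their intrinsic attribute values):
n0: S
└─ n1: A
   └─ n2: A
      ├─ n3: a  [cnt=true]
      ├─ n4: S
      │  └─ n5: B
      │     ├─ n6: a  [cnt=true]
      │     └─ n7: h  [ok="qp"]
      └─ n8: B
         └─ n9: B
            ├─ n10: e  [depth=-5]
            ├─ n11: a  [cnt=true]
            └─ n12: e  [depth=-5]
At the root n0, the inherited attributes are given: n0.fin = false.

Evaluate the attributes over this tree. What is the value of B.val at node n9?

1. n0.fin = false  [given at root]
2. n1.tag = true  [not S.fin]
3. n1.idx = 22  [22]
4. n2.tag = false  [A₀.tag == false]
5. n2.idx = 6  [A₀.idx - 16]
6. n3.cnt = true  [terminal]
7. n4.fin = true  [true]
8. n5.val = true  [S.fin == true]
9. n5.key = false  [S.fin == false]
10. n5.wid = "xm"  ["xm"]
11. n6.cnt = true  [terminal]
12. n7.ok = "qp"  [terminal]
13. n5.live = -2  [len(h.ok) - 4]
14. n4.wid = 5  [B.live * 2 + 9]
15. n4.acc = 11  [11]
16. n4.tag = false  [B.live > -2]
17. n8.val = false  [S.tag == true]
18. n8.key = false  [false]
19. n8.wid = "wx"  ["wx"]
20. n9.val = true  [B₀.val == false]
21. n9.key = false  [B₀.val == true]
22. n9.wid = "zwx"  ["z" ++ B₀.wid]
23. n10.depth = -5  [terminal]
24. n11.cnt = true  [terminal]
25. n12.depth = -5  [terminal]
26. n9.live = 6  [e₁.depth * -2 - 4]
27. n8.live = 9  [B₁.live + 3]
28. n2.lab = "yy"  ["yy"]
29. n2.fin = 13  [S.acc * -1 + 24]
30. n1.lab = "yy"  [if A₀.tag then A₁.lab else "q"]
31. n1.fin = 3  [A₀.idx - 19]
32. n0.wid = 15  [15]
33. n0.acc = 19  [A.fin * 2 + 13]
34. n0.tag = true  [S.fin == false]

true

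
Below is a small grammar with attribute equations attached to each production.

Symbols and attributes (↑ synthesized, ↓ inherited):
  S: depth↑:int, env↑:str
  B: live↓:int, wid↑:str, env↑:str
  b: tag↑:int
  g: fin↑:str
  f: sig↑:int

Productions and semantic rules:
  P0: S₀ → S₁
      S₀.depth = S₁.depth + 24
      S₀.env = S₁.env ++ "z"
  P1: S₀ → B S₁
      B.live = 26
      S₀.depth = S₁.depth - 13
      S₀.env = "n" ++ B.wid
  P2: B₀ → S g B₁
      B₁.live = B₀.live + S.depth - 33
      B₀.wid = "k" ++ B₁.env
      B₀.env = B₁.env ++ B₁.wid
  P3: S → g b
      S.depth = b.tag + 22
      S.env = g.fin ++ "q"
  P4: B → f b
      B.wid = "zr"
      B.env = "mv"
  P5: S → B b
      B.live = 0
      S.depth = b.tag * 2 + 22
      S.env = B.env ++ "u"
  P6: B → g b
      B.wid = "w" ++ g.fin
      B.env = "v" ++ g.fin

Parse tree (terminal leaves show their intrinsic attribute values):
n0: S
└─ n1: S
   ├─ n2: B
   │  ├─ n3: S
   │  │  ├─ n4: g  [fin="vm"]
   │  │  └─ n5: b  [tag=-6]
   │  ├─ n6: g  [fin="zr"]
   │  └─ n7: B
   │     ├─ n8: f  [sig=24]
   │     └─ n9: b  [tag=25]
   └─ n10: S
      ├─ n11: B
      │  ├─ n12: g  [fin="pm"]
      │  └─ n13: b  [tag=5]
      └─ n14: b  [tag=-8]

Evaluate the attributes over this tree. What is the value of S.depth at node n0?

17

1. n2.live = 26  [26]
2. n4.fin = "vm"  [terminal]
3. n5.tag = -6  [terminal]
4. n3.depth = 16  [b.tag + 22]
5. n3.env = "vmq"  [g.fin ++ "q"]
6. n6.fin = "zr"  [terminal]
7. n7.live = 9  [B₀.live + S.depth - 33]
8. n8.sig = 24  [terminal]
9. n9.tag = 25  [terminal]
10. n7.wid = "zr"  ["zr"]
11. n7.env = "mv"  ["mv"]
12. n2.wid = "kmv"  ["k" ++ B₁.env]
13. n2.env = "mvzr"  [B₁.env ++ B₁.wid]
14. n11.live = 0  [0]
15. n12.fin = "pm"  [terminal]
16. n13.tag = 5  [terminal]
17. n11.wid = "wpm"  ["w" ++ g.fin]
18. n11.env = "vpm"  ["v" ++ g.fin]
19. n14.tag = -8  [terminal]
20. n10.depth = 6  [b.tag * 2 + 22]
21. n10.env = "vpmu"  [B.env ++ "u"]
22. n1.depth = -7  [S₁.depth - 13]
23. n1.env = "nkmv"  ["n" ++ B.wid]
24. n0.depth = 17  [S₁.depth + 24]
25. n0.env = "nkmvz"  [S₁.env ++ "z"]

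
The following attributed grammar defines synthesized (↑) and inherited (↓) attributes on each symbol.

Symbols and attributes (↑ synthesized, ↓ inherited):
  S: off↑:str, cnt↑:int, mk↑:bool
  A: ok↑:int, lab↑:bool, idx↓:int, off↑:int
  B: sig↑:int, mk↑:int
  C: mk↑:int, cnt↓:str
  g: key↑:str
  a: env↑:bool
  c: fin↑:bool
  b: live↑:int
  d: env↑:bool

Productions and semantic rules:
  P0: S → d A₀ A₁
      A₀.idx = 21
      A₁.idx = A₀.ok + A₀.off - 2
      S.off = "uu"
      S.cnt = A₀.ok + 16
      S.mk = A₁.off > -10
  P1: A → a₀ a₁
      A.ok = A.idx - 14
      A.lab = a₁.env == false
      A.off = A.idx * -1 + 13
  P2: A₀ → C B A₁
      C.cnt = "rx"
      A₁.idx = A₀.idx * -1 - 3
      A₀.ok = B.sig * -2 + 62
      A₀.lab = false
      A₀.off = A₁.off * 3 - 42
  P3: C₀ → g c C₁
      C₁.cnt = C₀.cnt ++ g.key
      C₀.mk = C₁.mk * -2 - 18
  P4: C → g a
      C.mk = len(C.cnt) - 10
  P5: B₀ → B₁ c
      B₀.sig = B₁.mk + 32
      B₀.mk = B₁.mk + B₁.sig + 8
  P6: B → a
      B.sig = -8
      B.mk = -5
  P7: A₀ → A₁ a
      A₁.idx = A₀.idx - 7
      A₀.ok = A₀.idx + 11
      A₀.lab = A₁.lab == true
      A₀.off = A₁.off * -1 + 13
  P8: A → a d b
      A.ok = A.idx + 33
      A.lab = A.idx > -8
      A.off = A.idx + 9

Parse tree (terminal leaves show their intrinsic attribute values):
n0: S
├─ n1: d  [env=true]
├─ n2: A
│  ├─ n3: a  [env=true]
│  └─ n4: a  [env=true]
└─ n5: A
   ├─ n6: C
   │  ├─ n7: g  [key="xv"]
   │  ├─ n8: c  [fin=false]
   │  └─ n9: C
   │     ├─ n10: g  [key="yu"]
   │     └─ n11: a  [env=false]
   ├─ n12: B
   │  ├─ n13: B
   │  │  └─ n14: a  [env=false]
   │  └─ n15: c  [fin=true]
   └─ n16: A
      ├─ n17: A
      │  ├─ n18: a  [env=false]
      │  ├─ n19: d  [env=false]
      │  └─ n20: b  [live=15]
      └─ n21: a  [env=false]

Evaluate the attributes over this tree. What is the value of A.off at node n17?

1. n1.env = true  [terminal]
2. n2.idx = 21  [21]
3. n3.env = true  [terminal]
4. n4.env = true  [terminal]
5. n2.ok = 7  [A.idx - 14]
6. n2.lab = false  [a₁.env == false]
7. n2.off = -8  [A.idx * -1 + 13]
8. n5.idx = -3  [A₀.ok + A₀.off - 2]
9. n6.cnt = "rx"  ["rx"]
10. n7.key = "xv"  [terminal]
11. n8.fin = false  [terminal]
12. n9.cnt = "rxxv"  [C₀.cnt ++ g.key]
13. n10.key = "yu"  [terminal]
14. n11.env = false  [terminal]
15. n9.mk = -6  [len(C.cnt) - 10]
16. n6.mk = -6  [C₁.mk * -2 - 18]
17. n14.env = false  [terminal]
18. n13.sig = -8  [-8]
19. n13.mk = -5  [-5]
20. n15.fin = true  [terminal]
21. n12.sig = 27  [B₁.mk + 32]
22. n12.mk = -5  [B₁.mk + B₁.sig + 8]
23. n16.idx = 0  [A₀.idx * -1 - 3]
24. n17.idx = -7  [A₀.idx - 7]
25. n18.env = false  [terminal]
26. n19.env = false  [terminal]
27. n20.live = 15  [terminal]
28. n17.ok = 26  [A.idx + 33]
29. n17.lab = true  [A.idx > -8]
30. n17.off = 2  [A.idx + 9]
31. n21.env = false  [terminal]
32. n16.ok = 11  [A₀.idx + 11]
33. n16.lab = true  [A₁.lab == true]
34. n16.off = 11  [A₁.off * -1 + 13]
35. n5.ok = 8  [B.sig * -2 + 62]
36. n5.lab = false  [false]
37. n5.off = -9  [A₁.off * 3 - 42]
38. n0.off = "uu"  ["uu"]
39. n0.cnt = 23  [A₀.ok + 16]
40. n0.mk = true  [A₁.off > -10]

2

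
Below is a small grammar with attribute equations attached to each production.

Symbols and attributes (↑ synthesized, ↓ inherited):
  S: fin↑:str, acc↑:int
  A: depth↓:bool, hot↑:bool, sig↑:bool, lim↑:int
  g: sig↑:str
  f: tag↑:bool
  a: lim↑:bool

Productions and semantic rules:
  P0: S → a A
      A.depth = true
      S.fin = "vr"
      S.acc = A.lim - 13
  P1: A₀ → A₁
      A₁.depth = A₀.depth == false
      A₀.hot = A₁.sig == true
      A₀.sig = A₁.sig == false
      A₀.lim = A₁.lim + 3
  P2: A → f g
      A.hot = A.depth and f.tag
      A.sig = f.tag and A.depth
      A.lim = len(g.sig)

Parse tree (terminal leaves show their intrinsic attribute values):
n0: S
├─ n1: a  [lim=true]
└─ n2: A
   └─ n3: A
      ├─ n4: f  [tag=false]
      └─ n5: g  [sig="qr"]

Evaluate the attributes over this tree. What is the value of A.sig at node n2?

true

1. n1.lim = true  [terminal]
2. n2.depth = true  [true]
3. n3.depth = false  [A₀.depth == false]
4. n4.tag = false  [terminal]
5. n5.sig = "qr"  [terminal]
6. n3.hot = false  [A.depth and f.tag]
7. n3.sig = false  [f.tag and A.depth]
8. n3.lim = 2  [len(g.sig)]
9. n2.hot = false  [A₁.sig == true]
10. n2.sig = true  [A₁.sig == false]
11. n2.lim = 5  [A₁.lim + 3]
12. n0.fin = "vr"  ["vr"]
13. n0.acc = -8  [A.lim - 13]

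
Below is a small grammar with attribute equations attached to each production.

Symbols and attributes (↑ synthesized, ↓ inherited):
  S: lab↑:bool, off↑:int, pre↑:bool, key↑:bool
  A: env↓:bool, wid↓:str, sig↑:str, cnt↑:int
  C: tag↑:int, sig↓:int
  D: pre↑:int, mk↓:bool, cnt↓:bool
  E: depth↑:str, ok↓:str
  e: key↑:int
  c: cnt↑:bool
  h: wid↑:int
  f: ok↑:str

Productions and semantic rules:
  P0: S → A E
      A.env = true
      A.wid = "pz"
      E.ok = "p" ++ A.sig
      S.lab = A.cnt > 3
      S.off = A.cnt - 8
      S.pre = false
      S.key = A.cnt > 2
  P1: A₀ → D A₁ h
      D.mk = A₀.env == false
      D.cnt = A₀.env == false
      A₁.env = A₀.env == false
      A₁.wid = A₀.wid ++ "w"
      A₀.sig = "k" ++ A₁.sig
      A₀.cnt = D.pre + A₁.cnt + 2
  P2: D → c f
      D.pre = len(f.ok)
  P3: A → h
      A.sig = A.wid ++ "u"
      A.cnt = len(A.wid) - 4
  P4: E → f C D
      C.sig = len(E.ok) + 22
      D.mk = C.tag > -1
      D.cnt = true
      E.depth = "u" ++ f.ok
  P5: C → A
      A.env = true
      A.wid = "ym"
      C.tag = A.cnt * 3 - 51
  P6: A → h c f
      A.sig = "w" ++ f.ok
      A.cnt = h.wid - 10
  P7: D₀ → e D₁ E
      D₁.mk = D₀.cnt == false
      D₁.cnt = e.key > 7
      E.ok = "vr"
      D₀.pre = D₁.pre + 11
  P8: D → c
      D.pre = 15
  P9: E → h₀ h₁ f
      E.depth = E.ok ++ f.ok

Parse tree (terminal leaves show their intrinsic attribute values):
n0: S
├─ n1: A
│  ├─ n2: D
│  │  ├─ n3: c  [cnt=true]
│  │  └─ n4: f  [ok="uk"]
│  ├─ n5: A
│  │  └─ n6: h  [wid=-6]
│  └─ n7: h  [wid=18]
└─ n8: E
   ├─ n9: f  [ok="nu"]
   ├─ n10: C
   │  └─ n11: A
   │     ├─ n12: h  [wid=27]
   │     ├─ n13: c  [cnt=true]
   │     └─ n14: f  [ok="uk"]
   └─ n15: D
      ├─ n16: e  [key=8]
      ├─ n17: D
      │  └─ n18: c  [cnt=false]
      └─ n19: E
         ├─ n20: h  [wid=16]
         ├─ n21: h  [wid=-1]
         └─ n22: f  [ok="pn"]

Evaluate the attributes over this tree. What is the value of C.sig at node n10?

1. n1.env = true  [true]
2. n1.wid = "pz"  ["pz"]
3. n2.mk = false  [A₀.env == false]
4. n2.cnt = false  [A₀.env == false]
5. n3.cnt = true  [terminal]
6. n4.ok = "uk"  [terminal]
7. n2.pre = 2  [len(f.ok)]
8. n5.env = false  [A₀.env == false]
9. n5.wid = "pzw"  [A₀.wid ++ "w"]
10. n6.wid = -6  [terminal]
11. n5.sig = "pzwu"  [A.wid ++ "u"]
12. n5.cnt = -1  [len(A.wid) - 4]
13. n7.wid = 18  [terminal]
14. n1.sig = "kpzwu"  ["k" ++ A₁.sig]
15. n1.cnt = 3  [D.pre + A₁.cnt + 2]
16. n8.ok = "pkpzwu"  ["p" ++ A.sig]
17. n9.ok = "nu"  [terminal]
18. n10.sig = 28  [len(E.ok) + 22]
19. n11.env = true  [true]
20. n11.wid = "ym"  ["ym"]
21. n12.wid = 27  [terminal]
22. n13.cnt = true  [terminal]
23. n14.ok = "uk"  [terminal]
24. n11.sig = "wuk"  ["w" ++ f.ok]
25. n11.cnt = 17  [h.wid - 10]
26. n10.tag = 0  [A.cnt * 3 - 51]
27. n15.mk = true  [C.tag > -1]
28. n15.cnt = true  [true]
29. n16.key = 8  [terminal]
30. n17.mk = false  [D₀.cnt == false]
31. n17.cnt = true  [e.key > 7]
32. n18.cnt = false  [terminal]
33. n17.pre = 15  [15]
34. n19.ok = "vr"  ["vr"]
35. n20.wid = 16  [terminal]
36. n21.wid = -1  [terminal]
37. n22.ok = "pn"  [terminal]
38. n19.depth = "vrpn"  [E.ok ++ f.ok]
39. n15.pre = 26  [D₁.pre + 11]
40. n8.depth = "unu"  ["u" ++ f.ok]
41. n0.lab = false  [A.cnt > 3]
42. n0.off = -5  [A.cnt - 8]
43. n0.pre = false  [false]
44. n0.key = true  [A.cnt > 2]

28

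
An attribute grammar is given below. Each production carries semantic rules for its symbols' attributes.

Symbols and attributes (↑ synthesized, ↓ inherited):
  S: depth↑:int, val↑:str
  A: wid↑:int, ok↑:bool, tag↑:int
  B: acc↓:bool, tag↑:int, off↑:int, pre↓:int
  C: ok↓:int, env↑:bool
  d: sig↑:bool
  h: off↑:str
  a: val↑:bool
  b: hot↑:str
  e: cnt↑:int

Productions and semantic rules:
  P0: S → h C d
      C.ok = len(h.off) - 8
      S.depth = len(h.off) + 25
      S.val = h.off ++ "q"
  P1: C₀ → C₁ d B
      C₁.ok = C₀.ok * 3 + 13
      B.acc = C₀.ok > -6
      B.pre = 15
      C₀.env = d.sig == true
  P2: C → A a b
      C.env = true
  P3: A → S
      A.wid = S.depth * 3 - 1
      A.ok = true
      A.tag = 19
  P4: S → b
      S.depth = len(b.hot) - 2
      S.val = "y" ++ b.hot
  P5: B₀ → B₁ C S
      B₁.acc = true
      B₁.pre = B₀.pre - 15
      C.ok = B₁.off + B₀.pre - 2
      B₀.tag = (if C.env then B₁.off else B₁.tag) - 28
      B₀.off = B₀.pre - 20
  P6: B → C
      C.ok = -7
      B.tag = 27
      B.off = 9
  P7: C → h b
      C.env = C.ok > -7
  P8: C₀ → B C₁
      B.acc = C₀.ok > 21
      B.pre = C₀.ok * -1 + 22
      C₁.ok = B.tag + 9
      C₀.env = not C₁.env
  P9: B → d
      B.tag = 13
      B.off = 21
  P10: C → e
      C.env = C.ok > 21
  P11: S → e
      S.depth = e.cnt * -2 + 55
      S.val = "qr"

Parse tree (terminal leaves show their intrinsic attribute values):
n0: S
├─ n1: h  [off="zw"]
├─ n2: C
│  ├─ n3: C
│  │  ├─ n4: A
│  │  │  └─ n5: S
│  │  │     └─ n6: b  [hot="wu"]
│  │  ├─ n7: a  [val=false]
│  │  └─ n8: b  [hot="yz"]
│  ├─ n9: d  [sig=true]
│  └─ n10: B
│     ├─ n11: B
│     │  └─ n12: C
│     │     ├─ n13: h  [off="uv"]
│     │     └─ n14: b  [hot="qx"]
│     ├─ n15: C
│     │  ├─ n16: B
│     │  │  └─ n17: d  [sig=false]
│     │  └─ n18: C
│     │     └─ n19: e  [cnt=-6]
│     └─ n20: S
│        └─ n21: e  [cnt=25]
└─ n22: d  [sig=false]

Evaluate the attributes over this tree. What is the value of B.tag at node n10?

1. n1.off = "zw"  [terminal]
2. n2.ok = -6  [len(h.off) - 8]
3. n3.ok = -5  [C₀.ok * 3 + 13]
4. n6.hot = "wu"  [terminal]
5. n5.depth = 0  [len(b.hot) - 2]
6. n5.val = "ywu"  ["y" ++ b.hot]
7. n4.wid = -1  [S.depth * 3 - 1]
8. n4.ok = true  [true]
9. n4.tag = 19  [19]
10. n7.val = false  [terminal]
11. n8.hot = "yz"  [terminal]
12. n3.env = true  [true]
13. n9.sig = true  [terminal]
14. n10.acc = false  [C₀.ok > -6]
15. n10.pre = 15  [15]
16. n11.acc = true  [true]
17. n11.pre = 0  [B₀.pre - 15]
18. n12.ok = -7  [-7]
19. n13.off = "uv"  [terminal]
20. n14.hot = "qx"  [terminal]
21. n12.env = false  [C.ok > -7]
22. n11.tag = 27  [27]
23. n11.off = 9  [9]
24. n15.ok = 22  [B₁.off + B₀.pre - 2]
25. n16.acc = true  [C₀.ok > 21]
26. n16.pre = 0  [C₀.ok * -1 + 22]
27. n17.sig = false  [terminal]
28. n16.tag = 13  [13]
29. n16.off = 21  [21]
30. n18.ok = 22  [B.tag + 9]
31. n19.cnt = -6  [terminal]
32. n18.env = true  [C.ok > 21]
33. n15.env = false  [not C₁.env]
34. n21.cnt = 25  [terminal]
35. n20.depth = 5  [e.cnt * -2 + 55]
36. n20.val = "qr"  ["qr"]
37. n10.tag = -1  [(if C.env then B₁.off else B₁.tag) - 28]
38. n10.off = -5  [B₀.pre - 20]
39. n2.env = true  [d.sig == true]
40. n22.sig = false  [terminal]
41. n0.depth = 27  [len(h.off) + 25]
42. n0.val = "zwq"  [h.off ++ "q"]

-1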